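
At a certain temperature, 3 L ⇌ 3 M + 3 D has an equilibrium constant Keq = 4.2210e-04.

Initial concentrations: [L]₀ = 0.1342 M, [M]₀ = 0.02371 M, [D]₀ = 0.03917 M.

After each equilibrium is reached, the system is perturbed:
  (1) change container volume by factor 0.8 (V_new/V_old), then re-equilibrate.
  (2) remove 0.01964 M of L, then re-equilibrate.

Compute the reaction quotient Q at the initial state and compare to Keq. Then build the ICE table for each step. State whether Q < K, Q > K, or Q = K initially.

Q₀ = 3.3143e-07 vs Keq = 4.2210e-04 ⇒ Q<K, forward
Step 1:
                    L           M           D
  Initial      0.1342     0.02371     0.03917
  Change     -0.04892     0.04892     0.04892
  Equil       0.08528     0.07263     0.08809
  solve Keq expr → x = 0.01631; check Q = 4.2210e-04
Then change container volume by factor 0.8 (V_new/V_old).
Step 2:
                    L           M           D
  Initial      0.1066     0.09078      0.1101
  Change     0.007447   -0.007447   -0.007447
  Equil        0.1141     0.08334      0.1027
  solve Keq expr → x = -0.002482; check Q = 4.2210e-04
Then remove 0.01964 M of L.
Step 3:
                    L           M           D
  Initial     0.09441     0.08334      0.1027
  Change     0.005772   -0.005772   -0.005772
  Equil        0.1002     0.07756     0.09689
  solve Keq expr → x = -0.001924; check Q = 4.2210e-04

Q₀ = 3.3143e-07; Q < K (proceeds forward)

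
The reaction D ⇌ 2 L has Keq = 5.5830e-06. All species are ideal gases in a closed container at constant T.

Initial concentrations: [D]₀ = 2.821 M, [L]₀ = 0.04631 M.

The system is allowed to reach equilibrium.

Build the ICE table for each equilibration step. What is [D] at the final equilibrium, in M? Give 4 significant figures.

[D]_eq = 2.842 M

Q₀ = 7.6023e-04 vs Keq = 5.5830e-06 ⇒ Q>K, reverse
Step 1:
                  D         L
  init        2.821   0.04631
  Δ         0.02116  -0.04233
  eq          2.842  0.003983
  solve Keq expr → x = -0.02116; check Q = 5.5830e-06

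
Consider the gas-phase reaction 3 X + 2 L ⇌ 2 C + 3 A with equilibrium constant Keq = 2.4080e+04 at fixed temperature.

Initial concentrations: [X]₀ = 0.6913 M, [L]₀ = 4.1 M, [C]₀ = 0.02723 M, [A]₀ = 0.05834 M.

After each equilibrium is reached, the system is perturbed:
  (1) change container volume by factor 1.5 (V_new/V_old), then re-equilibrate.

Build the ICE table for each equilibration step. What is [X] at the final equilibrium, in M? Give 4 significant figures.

[X]_eq = 0.004463 M

Q₀ = 2.6511e-08 vs Keq = 2.4080e+04 ⇒ Q<K, forward
Step 1:
                    X           L           C           A
  I            0.6913         4.1     0.02723     0.05834
  C           -0.6846     -0.4564      0.4564      0.6846
  E          0.006695       3.644      0.4836      0.7429
  solve Keq expr → x = 0.2282; check Q = 2.4080e+04
Then change container volume by factor 1.5 (V_new/V_old).
Step 2:
                    X           L           C           A
  I          0.004463       2.429      0.3224      0.4953
  C                 0           0           0           0
  E          0.004463       2.429      0.3224      0.4953
  solve Keq expr → x = 0; check Q = 2.4080e+04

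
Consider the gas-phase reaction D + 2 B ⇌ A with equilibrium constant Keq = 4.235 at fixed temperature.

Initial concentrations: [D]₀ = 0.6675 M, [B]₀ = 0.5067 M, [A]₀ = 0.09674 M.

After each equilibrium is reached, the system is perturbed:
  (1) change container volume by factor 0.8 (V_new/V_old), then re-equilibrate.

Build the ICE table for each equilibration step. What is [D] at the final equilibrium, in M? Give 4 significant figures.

Q₀ = 0.5645 vs Keq = 4.235 ⇒ Q<K, forward
Step 1:
                  D         B         A
  Initial    0.6675    0.5067   0.09674
  Change    -0.1069   -0.2138    0.1069
  Equil      0.5606    0.2929    0.2036
  solve Keq expr → x = 0.1069; check Q = 4.235
Then change container volume by factor 0.8 (V_new/V_old).
Step 2:
                  D         B         A
  Initial    0.7007    0.3661    0.2546
  Change   -0.02627  -0.05254   0.02627
  Equil      0.6745    0.3136    0.2808
  solve Keq expr → x = 0.02627; check Q = 4.235

[D]_eq = 0.6745 M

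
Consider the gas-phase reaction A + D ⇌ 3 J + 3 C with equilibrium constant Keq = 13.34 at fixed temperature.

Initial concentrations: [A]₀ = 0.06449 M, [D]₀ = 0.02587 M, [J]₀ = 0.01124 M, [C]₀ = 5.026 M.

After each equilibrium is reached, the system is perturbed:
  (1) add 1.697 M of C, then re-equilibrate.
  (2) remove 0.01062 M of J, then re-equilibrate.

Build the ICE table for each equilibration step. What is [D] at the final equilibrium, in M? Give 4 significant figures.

Q₀ = 0.1081 vs Keq = 13.34 ⇒ Q<K, forward
Step 1:
                  A         D         J         C
  Initial   0.06449   0.02587   0.01124     5.026
  Change   -0.01081  -0.01081   0.03243   0.03243
  Equil     0.05368   0.01506   0.04367     5.058
  solve Keq expr → x = 0.01081; check Q = 13.34
Then add 1.697 M of C.
Step 2:
                  A         D         J         C
  Initial   0.05368   0.01506   0.04367     6.755
  Change   0.002806  0.002806 -0.008418 -0.008418
  Equil     0.05648   0.01786   0.03526     6.747
  solve Keq expr → x = -0.002806; check Q = 13.34
Then remove 0.01062 M of J.
Step 3:
                  A         D         J         C
  Initial   0.05648   0.01786   0.02464     6.747
  Change  -0.002717 -0.002717   0.00815   0.00815
  Equil     0.05377   0.01515   0.03279     6.755
  solve Keq expr → x = 0.002717; check Q = 13.34

[D]_eq = 0.01515 M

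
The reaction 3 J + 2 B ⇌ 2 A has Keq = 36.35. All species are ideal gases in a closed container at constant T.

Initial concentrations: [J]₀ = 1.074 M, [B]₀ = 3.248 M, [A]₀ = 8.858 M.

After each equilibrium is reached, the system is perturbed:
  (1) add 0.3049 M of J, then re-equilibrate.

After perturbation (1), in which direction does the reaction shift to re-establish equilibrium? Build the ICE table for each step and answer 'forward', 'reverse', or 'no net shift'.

Q₀ = 6.004 vs Keq = 36.35 ⇒ Q<K, forward
Step 1:
                    J           B           A
  Initial       1.074       3.248       8.858
  Change      -0.4334     -0.2889      0.2889
  Equil        0.6406       2.959       9.147
  solve Keq expr → x = 0.1445; check Q = 36.35
Then add 0.3049 M of J.
Step 2:
                    J           B           A
  Initial      0.9455       2.959       9.147
  Change      -0.2689     -0.1793      0.1793
  Equil        0.6765        2.78       9.326
  solve Keq expr → x = 0.08965; check Q = 36.35

Direction: forward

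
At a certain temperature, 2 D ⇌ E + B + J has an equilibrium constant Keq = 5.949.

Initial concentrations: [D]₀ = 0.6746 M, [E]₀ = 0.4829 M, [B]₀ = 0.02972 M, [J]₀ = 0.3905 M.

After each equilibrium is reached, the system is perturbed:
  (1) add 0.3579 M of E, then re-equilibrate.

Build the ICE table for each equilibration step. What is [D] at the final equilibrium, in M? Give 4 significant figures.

[D]_eq = 0.1798 M

Q₀ = 0.01231 vs Keq = 5.949 ⇒ Q<K, forward
Step 1:
                  D         E         B         J
  I          0.6746    0.4829   0.02972    0.3905
  C          -0.521    0.2605    0.2605    0.2605
  E          0.1536    0.7434    0.2902     0.651
  solve Keq expr → x = 0.2605; check Q = 5.949
Then add 0.3579 M of E.
Step 2:
                  D         E         B         J
  I          0.1536     1.101    0.2902     0.651
  C         0.02617  -0.01309  -0.01309  -0.01309
  E          0.1798     1.088    0.2771    0.6379
  solve Keq expr → x = -0.01309; check Q = 5.949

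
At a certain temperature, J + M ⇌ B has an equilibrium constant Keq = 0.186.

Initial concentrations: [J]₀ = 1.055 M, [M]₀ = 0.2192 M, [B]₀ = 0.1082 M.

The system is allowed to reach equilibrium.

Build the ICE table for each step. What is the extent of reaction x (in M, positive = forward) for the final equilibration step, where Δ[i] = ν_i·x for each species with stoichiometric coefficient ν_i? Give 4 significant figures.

Q₀ = 0.4679 vs Keq = 0.186 ⇒ Q>K, reverse
Step 1:
                    J           M           B
  I             1.055      0.2192      0.1082
  C           0.05229     0.05229    -0.05229
  E             1.107      0.2715     0.05591
  solve Keq expr → x = -0.05229; check Q = 0.186

x = -0.05229 M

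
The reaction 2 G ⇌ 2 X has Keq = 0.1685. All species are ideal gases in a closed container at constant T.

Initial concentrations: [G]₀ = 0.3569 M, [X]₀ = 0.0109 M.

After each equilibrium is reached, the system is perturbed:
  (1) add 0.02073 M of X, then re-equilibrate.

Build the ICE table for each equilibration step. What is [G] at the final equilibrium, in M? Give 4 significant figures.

Q₀ = 9.3274e-04 vs Keq = 0.1685 ⇒ Q<K, forward
Step 1:
                   G          X
  init        0.3569     0.0109
  Δ         -0.09614    0.09614
  eq          0.2608      0.107
  solve Keq expr → x = 0.04807; check Q = 0.1685
Then add 0.02073 M of X.
Step 2:
                   G          X
  init        0.2608     0.1278
  Δ           0.0147    -0.0147
  eq          0.2755     0.1131
  solve Keq expr → x = -0.007349; check Q = 0.1685

[G]_eq = 0.2755 M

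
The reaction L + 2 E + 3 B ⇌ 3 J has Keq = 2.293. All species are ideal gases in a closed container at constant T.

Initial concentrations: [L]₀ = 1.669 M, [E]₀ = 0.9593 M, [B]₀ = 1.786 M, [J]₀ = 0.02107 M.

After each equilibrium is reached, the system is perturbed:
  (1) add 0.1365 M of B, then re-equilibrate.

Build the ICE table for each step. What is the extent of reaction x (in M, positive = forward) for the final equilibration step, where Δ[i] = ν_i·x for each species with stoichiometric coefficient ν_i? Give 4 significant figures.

Q₀ = 1.0690e-06 vs Keq = 2.293 ⇒ Q<K, forward
Step 1:
                   L          E          B          J
  Initial      1.669     0.9593      1.786    0.02107
  Change      -0.267     -0.534     -0.801      0.801
  Equil        1.402     0.4253      0.985     0.8221
  solve Keq expr → x = 0.267; check Q = 2.293
Then add 0.1365 M of B.
Step 2:
                   L          E          B          J
  Initial      1.402     0.4253      1.121     0.8221
  Change    -0.01329   -0.02659   -0.03988    0.03988
  Equil        1.389     0.3987      1.082      0.862
  solve Keq expr → x = 0.01329; check Q = 2.293

x = 0.01329 M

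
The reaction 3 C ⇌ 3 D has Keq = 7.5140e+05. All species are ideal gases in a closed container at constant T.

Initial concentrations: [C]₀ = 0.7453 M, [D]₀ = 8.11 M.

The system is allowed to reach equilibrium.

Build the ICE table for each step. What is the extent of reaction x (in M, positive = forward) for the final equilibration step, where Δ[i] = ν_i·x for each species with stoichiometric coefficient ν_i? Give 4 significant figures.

x = 0.2163 M

Q₀ = 1288 vs Keq = 7.5140e+05 ⇒ Q<K, forward
Step 1:
                  C         D
  Initial    0.7453      8.11
  Change     -0.649     0.649
  Equil     0.09634     8.759
  solve Keq expr → x = 0.2163; check Q = 7.5140e+05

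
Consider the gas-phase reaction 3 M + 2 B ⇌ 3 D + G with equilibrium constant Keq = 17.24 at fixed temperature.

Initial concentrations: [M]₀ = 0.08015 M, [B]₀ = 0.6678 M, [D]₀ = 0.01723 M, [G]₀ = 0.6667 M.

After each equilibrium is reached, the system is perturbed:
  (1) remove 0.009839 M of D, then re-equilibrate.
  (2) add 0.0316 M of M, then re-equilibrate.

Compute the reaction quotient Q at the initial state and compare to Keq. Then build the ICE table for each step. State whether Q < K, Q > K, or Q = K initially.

Q₀ = 0.01485 vs Keq = 17.24 ⇒ Q<K, forward
Step 1:
                  M         B         D         G
  Initial   0.08015    0.6678   0.01723    0.6667
  Change    -0.0494  -0.03293    0.0494   0.01647
  Equil     0.03075    0.6349   0.06663    0.6832
  solve Keq expr → x = 0.01647; check Q = 17.24
Then remove 0.009839 M of D.
Step 2:
                  M         B         D         G
  Initial   0.03075    0.6349   0.05679    0.6832
  Change  -0.003057 -0.002038  0.003057  0.001019
  Equil     0.02769    0.6328   0.05985    0.6842
  solve Keq expr → x = 0.001019; check Q = 17.24
Then add 0.0316 M of M.
Step 3:
                  M         B         D         G
  Initial   0.05929    0.6328   0.05985    0.6842
  Change   -0.02113  -0.01408   0.02113  0.007042
  Equil     0.03817    0.6187   0.08097    0.6912
  solve Keq expr → x = 0.007042; check Q = 17.24

Q₀ = 0.01485; Q < K (proceeds forward)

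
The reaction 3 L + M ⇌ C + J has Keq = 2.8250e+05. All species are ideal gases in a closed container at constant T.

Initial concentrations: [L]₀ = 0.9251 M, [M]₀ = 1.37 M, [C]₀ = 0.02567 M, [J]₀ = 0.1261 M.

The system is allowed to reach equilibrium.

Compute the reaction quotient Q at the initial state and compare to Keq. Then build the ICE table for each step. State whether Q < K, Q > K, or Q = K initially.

Q₀ = 0.002984; Q < K (proceeds forward)

Q₀ = 0.002984 vs Keq = 2.8250e+05 ⇒ Q<K, forward
Step 1:
                  L         M         C         J
  I          0.9251      1.37   0.02567    0.1261
  C         -0.9173   -0.3058    0.3058    0.3058
  E        0.007808     1.064    0.3314    0.4319
  solve Keq expr → x = 0.3058; check Q = 2.8250e+05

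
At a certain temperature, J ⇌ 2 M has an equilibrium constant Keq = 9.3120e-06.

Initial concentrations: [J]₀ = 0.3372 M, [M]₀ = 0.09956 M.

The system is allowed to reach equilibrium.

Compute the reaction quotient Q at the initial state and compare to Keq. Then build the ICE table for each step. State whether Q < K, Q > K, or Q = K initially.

Q₀ = 0.0294; Q > K (proceeds reverse)

Q₀ = 0.0294 vs Keq = 9.3120e-06 ⇒ Q>K, reverse
Step 1:
                  J         M
  I          0.3372   0.09956
  C         0.04883  -0.09766
  E           0.386  0.001896
  solve Keq expr → x = -0.04883; check Q = 9.3120e-06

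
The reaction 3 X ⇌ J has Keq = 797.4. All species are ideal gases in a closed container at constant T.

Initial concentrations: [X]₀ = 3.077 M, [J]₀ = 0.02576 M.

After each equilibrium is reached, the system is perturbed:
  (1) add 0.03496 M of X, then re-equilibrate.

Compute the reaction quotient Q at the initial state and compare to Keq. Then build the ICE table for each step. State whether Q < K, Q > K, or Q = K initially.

Q₀ = 8.8423e-04 vs Keq = 797.4 ⇒ Q<K, forward
Step 1:
                   X          J
  Initial      3.077    0.02576
  Change      -2.969     0.9895
  Equil       0.1084      1.015
  solve Keq expr → x = 0.9895; check Q = 797.4
Then add 0.03496 M of X.
Step 2:
                   X          J
  Initial     0.1433      1.015
  Change    -0.03455    0.01152
  Equil       0.1088      1.027
  solve Keq expr → x = 0.01152; check Q = 797.4

Q₀ = 8.8423e-04; Q < K (proceeds forward)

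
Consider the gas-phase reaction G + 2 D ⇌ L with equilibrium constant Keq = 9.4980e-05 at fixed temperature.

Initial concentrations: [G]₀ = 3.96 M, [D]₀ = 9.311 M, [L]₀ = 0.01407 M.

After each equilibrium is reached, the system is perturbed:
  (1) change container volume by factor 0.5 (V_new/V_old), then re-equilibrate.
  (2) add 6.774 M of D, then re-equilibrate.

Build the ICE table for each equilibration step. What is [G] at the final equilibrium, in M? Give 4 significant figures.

Q₀ = 4.0983e-05 vs Keq = 9.4980e-05 ⇒ Q<K, forward
Step 1:
                  G         D         L
  I            3.96     9.311   0.01407
  C        -0.01814  -0.03627   0.01814
  E           3.942     9.275   0.03221
  solve Keq expr → x = 0.01814; check Q = 9.4980e-05
Then change container volume by factor 0.5 (V_new/V_old).
Step 2:
                  G         D         L
  I           7.884     18.55   0.06441
  C         -0.1779   -0.3557    0.1779
  E           7.706     18.19    0.2423
  solve Keq expr → x = 0.1779; check Q = 9.4980e-05
Then add 6.774 M of D.
Step 3:
                  G         D         L
  I           7.706     24.97    0.2423
  C         -0.1894   -0.3788    0.1894
  E           7.516     24.59    0.4316
  solve Keq expr → x = 0.1894; check Q = 9.4980e-05

[G]_eq = 7.516 M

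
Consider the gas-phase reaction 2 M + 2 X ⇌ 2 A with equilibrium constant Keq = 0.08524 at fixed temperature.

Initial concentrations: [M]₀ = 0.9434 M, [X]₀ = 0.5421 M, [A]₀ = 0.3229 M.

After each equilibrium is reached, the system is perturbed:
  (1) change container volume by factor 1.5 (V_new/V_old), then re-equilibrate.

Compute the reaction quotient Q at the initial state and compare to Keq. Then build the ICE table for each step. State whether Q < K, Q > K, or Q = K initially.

Q₀ = 0.3986; Q > K (proceeds reverse)

Q₀ = 0.3986 vs Keq = 0.08524 ⇒ Q>K, reverse
Step 1:
                    M           X           A
  Initial      0.9434      0.5421      0.3229
  Change       0.1182      0.1182     -0.1182
  Equil         1.062      0.6603      0.2047
  solve Keq expr → x = -0.05911; check Q = 0.08524
Then change container volume by factor 1.5 (V_new/V_old).
Step 2:
                    M           X           A
  Initial      0.7078      0.4402      0.1364
  Change      0.03382     0.03382    -0.03382
  Equil        0.7416       0.474      0.1026
  solve Keq expr → x = -0.01691; check Q = 0.08524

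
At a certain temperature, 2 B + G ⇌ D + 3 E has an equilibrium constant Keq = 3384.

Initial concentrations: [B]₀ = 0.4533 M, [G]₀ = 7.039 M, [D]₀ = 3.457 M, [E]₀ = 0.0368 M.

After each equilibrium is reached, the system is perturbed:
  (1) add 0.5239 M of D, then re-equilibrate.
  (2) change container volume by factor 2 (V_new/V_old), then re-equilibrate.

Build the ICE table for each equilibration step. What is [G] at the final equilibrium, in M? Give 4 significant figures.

Q₀ = 1.1911e-04 vs Keq = 3384 ⇒ Q<K, forward
Step 1:
                  B         G         D         E
  I          0.4533     7.039     3.457    0.0368
  C         -0.4458   -0.2229    0.2229    0.6687
  E        0.007485     6.816      3.68    0.7055
  solve Keq expr → x = 0.2229; check Q = 3384
Then add 0.5239 M of D.
Step 2:
                  B         G         D         E
  I        0.007485     6.816     4.204    0.7055
  C       5.0191e-04 2.5096e-04 -2.5096e-04 -7.5287e-04
  E        0.007987     6.816     4.204    0.7048
  solve Keq expr → x = -2.5096e-04; check Q = 3384
Then change container volume by factor 2 (V_new/V_old).
Step 3:
                  B         G         D         E
  I        0.003994     3.408     2.102    0.3524
  C       -0.001148 -5.7416e-04 5.7416e-04  0.001722
  E        0.002845     3.408     2.102    0.3541
  solve Keq expr → x = 5.7416e-04; check Q = 3384

[G]_eq = 3.408 M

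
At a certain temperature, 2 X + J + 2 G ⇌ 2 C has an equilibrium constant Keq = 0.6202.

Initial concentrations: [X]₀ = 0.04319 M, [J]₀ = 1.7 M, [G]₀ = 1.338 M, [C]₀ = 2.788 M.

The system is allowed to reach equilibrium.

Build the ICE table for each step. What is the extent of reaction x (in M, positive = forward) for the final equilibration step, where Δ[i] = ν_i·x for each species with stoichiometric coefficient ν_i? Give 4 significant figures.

Q₀ = 1369 vs Keq = 0.6202 ⇒ Q>K, reverse
Step 1:
                   X          J          G          C
  init       0.04319        1.7      1.338      2.788
  Δ            0.785     0.3925      0.785     -0.785
  eq          0.8282      2.093      2.123      2.003
  solve Keq expr → x = -0.3925; check Q = 0.6202

x = -0.3925 M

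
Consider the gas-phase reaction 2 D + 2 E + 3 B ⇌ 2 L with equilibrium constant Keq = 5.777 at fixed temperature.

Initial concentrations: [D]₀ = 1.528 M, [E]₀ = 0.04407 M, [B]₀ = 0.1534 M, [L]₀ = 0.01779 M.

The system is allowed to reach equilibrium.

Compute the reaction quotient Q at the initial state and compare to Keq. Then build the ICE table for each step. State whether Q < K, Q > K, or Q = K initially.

Q₀ = 19.33; Q > K (proceeds reverse)

Q₀ = 19.33 vs Keq = 5.777 ⇒ Q>K, reverse
Step 1:
                  D         E         B         L
  Initial     1.528   0.04407    0.1534   0.01779
  Change   0.005794  0.005794  0.008691 -0.005794
  Equil       1.534   0.04986    0.1621     0.012
  solve Keq expr → x = -0.002897; check Q = 5.777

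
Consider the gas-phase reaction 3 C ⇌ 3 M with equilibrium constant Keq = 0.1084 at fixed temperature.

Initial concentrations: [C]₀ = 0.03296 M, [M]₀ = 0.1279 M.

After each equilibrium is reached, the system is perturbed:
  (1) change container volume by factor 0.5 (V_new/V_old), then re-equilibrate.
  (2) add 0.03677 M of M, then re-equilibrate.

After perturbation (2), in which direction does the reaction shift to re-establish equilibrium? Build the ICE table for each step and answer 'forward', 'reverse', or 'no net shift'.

Q₀ = 58.43 vs Keq = 0.1084 ⇒ Q>K, reverse
Step 1:
                    C           M
  init        0.03296      0.1279
  Δ           0.07596    -0.07596
  eq           0.1089     0.05194
  solve Keq expr → x = -0.02532; check Q = 0.1084
Then change container volume by factor 0.5 (V_new/V_old).
Step 2:
                    C           M
  init         0.2178      0.1039
  Δ                 0           0
  eq           0.2178      0.1039
  solve Keq expr → x = 0; check Q = 0.1084
Then add 0.03677 M of M.
Step 3:
                    C           M
  init         0.2178      0.1406
  Δ            0.0249     -0.0249
  eq           0.2427      0.1157
  solve Keq expr → x = -0.008299; check Q = 0.1084

Direction: reverse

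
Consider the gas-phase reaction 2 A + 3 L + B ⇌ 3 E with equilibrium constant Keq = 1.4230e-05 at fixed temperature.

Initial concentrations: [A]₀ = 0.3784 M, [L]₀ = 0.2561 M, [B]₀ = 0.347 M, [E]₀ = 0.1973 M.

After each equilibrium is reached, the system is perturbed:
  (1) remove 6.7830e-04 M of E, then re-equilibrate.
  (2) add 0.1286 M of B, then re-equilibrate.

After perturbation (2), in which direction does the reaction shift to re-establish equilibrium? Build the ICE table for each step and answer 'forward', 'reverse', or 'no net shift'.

Direction: forward

Q₀ = 9.203 vs Keq = 1.4230e-05 ⇒ Q>K, reverse
Step 1:
                   A          L          B          E
  I           0.3784     0.2561      0.347     0.1973
  C           0.1281     0.1922    0.06406    -0.1922
  E           0.5065     0.4483     0.4111   0.005132
  solve Keq expr → x = -0.06406; check Q = 1.4230e-05
Then remove 6.7830e-04 M of E.
Step 2:
                   A          L          B          E
  I           0.5065     0.4483     0.4111   0.004454
  C       -4.4450e-04 -6.6674e-04 -2.2225e-04 6.6674e-04
  E           0.5061     0.4476     0.4108   0.005121
  solve Keq expr → x = 2.2225e-04; check Q = 1.4230e-05
Then add 0.1286 M of B.
Step 3:
                   A          L          B          E
  I           0.5061     0.4476     0.5394   0.005121
  C       -3.1847e-04 -4.7770e-04 -1.5923e-04 4.7770e-04
  E           0.5057     0.4471     0.5393   0.005598
  solve Keq expr → x = 1.5923e-04; check Q = 1.4230e-05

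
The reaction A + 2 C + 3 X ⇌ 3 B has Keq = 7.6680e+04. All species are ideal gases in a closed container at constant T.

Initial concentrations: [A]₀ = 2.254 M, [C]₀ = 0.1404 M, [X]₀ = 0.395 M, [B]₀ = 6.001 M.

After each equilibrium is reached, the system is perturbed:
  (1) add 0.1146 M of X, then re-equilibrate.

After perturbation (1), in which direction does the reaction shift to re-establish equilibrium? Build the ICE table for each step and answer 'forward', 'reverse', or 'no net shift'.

Direction: forward

Q₀ = 7.8921e+04 vs Keq = 7.6680e+04 ⇒ Q>K, reverse
Step 1:
                  A         C         X         B
  I           2.254    0.1404     0.395     6.001
  C       5.4283e-04  0.001086  0.001629 -0.001629
  E           2.255    0.1415    0.3966     5.999
  solve Keq expr → x = -5.4283e-04; check Q = 7.6680e+04
Then add 0.1146 M of X.
Step 2:
                  A         C         X         B
  I           2.255    0.1415    0.5112     5.999
  C        -0.01464  -0.02927  -0.04391   0.04391
  E            2.24    0.1122    0.4673     6.043
  solve Keq expr → x = 0.01464; check Q = 7.6680e+04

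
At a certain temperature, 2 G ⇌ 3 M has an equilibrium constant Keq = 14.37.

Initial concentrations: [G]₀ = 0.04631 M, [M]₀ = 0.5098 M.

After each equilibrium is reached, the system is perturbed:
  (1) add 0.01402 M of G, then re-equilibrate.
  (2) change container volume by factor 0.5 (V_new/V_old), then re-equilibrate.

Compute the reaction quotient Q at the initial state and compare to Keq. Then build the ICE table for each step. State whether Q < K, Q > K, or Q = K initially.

Q₀ = 61.78 vs Keq = 14.37 ⇒ Q>K, reverse
Step 1:
                  G         M
  Initial   0.04631    0.5098
  Change    0.03519  -0.05279
  Equil      0.0815     0.457
  solve Keq expr → x = -0.0176; check Q = 14.37
Then add 0.01402 M of G.
Step 2:
                  G         M
  Initial   0.09552     0.457
  Change  -0.009982   0.01497
  Equil     0.08554     0.472
  solve Keq expr → x = 0.004991; check Q = 14.37
Then change container volume by factor 0.5 (V_new/V_old).
Step 3:
                  G         M
  Initial    0.1711     0.944
  Change    0.04525  -0.06787
  Equil      0.2163    0.8761
  solve Keq expr → x = -0.02262; check Q = 14.37

Q₀ = 61.78; Q > K (proceeds reverse)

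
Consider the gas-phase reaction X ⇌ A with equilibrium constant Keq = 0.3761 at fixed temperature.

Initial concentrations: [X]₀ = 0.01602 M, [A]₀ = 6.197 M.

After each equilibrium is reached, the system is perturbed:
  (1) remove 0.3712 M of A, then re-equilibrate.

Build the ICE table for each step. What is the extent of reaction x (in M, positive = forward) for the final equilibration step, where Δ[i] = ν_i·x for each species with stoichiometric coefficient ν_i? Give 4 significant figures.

Q₀ = 386.8 vs Keq = 0.3761 ⇒ Q>K, reverse
Step 1:
                  X         A
  Initial   0.01602     6.197
  Change      4.499    -4.499
  Equil       4.515     1.698
  solve Keq expr → x = -4.499; check Q = 0.3761
Then remove 0.3712 M of A.
Step 2:
                  X         A
  Initial     4.515     1.327
  Change    -0.2697    0.2697
  Equil       4.245     1.597
  solve Keq expr → x = 0.2697; check Q = 0.3761

x = 0.2697 M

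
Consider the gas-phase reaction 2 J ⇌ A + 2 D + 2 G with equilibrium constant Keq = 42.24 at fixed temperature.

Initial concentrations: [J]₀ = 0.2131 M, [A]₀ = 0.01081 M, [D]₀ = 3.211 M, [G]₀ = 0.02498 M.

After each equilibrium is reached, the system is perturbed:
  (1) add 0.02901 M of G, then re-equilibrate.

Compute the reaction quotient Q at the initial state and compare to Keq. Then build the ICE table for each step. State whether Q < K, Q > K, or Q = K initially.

Q₀ = 0.001532; Q < K (proceeds forward)

Q₀ = 0.001532 vs Keq = 42.24 ⇒ Q<K, forward
Step 1:
                   J          A          D          G
  init        0.2131    0.01081      3.211    0.02498
  Δ          -0.1793    0.08966     0.1793     0.1793
  eq         0.03378     0.1005       3.39     0.2043
  solve Keq expr → x = 0.08966; check Q = 42.24
Then add 0.02901 M of G.
Step 2:
                   J          A          D          G
  init       0.03378     0.1005       3.39     0.2333
  Δ         0.003773  -0.001887  -0.003773  -0.003773
  eq         0.03755    0.09858      3.387     0.2295
  solve Keq expr → x = -0.001887; check Q = 42.24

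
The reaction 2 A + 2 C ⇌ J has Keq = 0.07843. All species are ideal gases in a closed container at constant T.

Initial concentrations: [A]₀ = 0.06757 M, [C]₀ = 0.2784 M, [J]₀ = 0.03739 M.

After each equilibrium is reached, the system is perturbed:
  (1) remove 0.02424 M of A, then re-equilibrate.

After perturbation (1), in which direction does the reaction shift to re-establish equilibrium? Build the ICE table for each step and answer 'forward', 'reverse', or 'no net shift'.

Direction: reverse

Q₀ = 105.7 vs Keq = 0.07843 ⇒ Q>K, reverse
Step 1:
                    A           C           J
  Initial     0.06757      0.2784     0.03739
  Change      0.07439     0.07439    -0.03719
  Equil         0.142      0.3528  1.9671e-04
  solve Keq expr → x = -0.03719; check Q = 0.07843
Then remove 0.02424 M of A.
Step 2:
                    A           C           J
  Initial      0.1177      0.3528  1.9671e-04
  Change   1.2213e-04  1.2213e-04 -6.1067e-05
  Equil        0.1178      0.3529  1.3564e-04
  solve Keq expr → x = -6.1067e-05; check Q = 0.07843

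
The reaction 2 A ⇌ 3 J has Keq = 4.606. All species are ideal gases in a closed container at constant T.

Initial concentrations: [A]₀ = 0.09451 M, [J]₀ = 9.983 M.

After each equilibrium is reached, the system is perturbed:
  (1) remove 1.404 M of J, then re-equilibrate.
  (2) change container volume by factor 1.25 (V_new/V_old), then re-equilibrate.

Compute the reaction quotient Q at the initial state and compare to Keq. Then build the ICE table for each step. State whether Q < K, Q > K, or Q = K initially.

Q₀ = 1.1139e+05; Q > K (proceeds reverse)

Q₀ = 1.1139e+05 vs Keq = 4.606 ⇒ Q>K, reverse
Step 1:
                    A           J
  I           0.09451       9.983
  C             3.875      -5.812
  E             3.969       4.171
  solve Keq expr → x = -1.937; check Q = 4.606
Then remove 1.404 M of J.
Step 2:
                    A           J
  I             3.969       2.767
  C           -0.6323      0.9484
  E             3.337       3.715
  solve Keq expr → x = 0.3161; check Q = 4.606
Then change container volume by factor 1.25 (V_new/V_old).
Step 3:
                    A           J
  I              2.67       2.972
  C          -0.09959      0.1494
  E              2.57       3.122
  solve Keq expr → x = 0.04979; check Q = 4.606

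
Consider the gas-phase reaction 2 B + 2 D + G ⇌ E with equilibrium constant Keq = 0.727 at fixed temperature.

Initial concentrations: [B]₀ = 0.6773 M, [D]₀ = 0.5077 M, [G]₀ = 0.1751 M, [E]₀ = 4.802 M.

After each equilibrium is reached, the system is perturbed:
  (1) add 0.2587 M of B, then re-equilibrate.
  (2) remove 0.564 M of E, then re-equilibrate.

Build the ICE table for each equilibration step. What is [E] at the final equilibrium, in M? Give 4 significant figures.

[E]_eq = 3.755 M

Q₀ = 231.9 vs Keq = 0.727 ⇒ Q>K, reverse
Step 1:
                    B           D           G           E
  Initial      0.6773      0.5077      0.1751       4.802
  Change        1.096       1.096      0.5481     -0.5481
  Equil         1.773       1.604      0.7232       4.254
  solve Keq expr → x = -0.5481; check Q = 0.727
Then add 0.2587 M of B.
Step 2:
                    B           D           G           E
  Initial       2.032       1.604      0.7232       4.254
  Change     -0.08734    -0.08734    -0.04367     0.04367
  Equil         1.945       1.517      0.6795       4.298
  solve Keq expr → x = 0.04367; check Q = 0.727
Then remove 0.564 M of E.
Step 3:
                    B           D           G           E
  Initial       1.945       1.517      0.6795       3.734
  Change     -0.04317    -0.04317    -0.02158     0.02158
  Equil         1.902       1.473      0.6579       3.755
  solve Keq expr → x = 0.02158; check Q = 0.727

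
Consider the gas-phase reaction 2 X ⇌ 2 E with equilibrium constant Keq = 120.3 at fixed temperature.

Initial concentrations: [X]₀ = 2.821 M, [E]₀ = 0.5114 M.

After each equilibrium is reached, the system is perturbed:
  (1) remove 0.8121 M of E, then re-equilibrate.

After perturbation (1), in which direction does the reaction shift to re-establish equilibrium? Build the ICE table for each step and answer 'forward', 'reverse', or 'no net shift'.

Direction: forward

Q₀ = 0.03286 vs Keq = 120.3 ⇒ Q<K, forward
Step 1:
                  X         E
  I           2.821    0.5114
  C          -2.543     2.543
  E          0.2784     3.054
  solve Keq expr → x = 1.271; check Q = 120.3
Then remove 0.8121 M of E.
Step 2:
                  X         E
  I          0.2784     2.242
  C        -0.06786   0.06786
  E          0.2106      2.31
  solve Keq expr → x = 0.03393; check Q = 120.3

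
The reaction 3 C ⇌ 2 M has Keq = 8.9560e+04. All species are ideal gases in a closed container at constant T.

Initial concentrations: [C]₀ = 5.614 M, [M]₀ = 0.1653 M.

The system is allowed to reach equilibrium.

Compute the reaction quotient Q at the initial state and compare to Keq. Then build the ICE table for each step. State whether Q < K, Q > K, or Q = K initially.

Q₀ = 1.5443e-04; Q < K (proceeds forward)

Q₀ = 1.5443e-04 vs Keq = 8.9560e+04 ⇒ Q<K, forward
Step 1:
                  C         M
  init        5.614    0.1653
  Δ          -5.559     3.706
  eq        0.05511     3.871
  solve Keq expr → x = 1.853; check Q = 8.9560e+04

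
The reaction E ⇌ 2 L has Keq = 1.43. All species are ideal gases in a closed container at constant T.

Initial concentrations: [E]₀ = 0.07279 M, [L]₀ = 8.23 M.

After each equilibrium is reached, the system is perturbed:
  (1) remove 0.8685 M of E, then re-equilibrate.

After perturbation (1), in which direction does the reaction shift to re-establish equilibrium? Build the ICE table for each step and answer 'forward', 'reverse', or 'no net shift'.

Q₀ = 930.5 vs Keq = 1.43 ⇒ Q>K, reverse
Step 1:
                   E          L
  init       0.07279       8.23
  Δ            3.057     -6.114
  eq            3.13      2.116
  solve Keq expr → x = -3.057; check Q = 1.43
Then remove 0.8685 M of E.
Step 2:
                   E          L
  init         2.261      2.116
  Δ           0.1327    -0.2653
  eq           2.394       1.85
  solve Keq expr → x = -0.1327; check Q = 1.43

Direction: reverse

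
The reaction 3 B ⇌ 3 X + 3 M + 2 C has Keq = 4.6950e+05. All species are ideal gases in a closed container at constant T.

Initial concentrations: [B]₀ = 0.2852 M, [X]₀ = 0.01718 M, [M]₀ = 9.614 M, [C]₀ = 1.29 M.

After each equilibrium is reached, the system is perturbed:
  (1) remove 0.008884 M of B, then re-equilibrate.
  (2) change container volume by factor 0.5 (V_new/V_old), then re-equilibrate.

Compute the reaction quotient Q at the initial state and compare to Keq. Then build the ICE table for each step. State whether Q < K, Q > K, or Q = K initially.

Q₀ = 0.3232; Q < K (proceeds forward)

Q₀ = 0.3232 vs Keq = 4.6950e+05 ⇒ Q<K, forward
Step 1:
                   B          X          M          C
  I           0.2852    0.01718      9.614       1.29
  C          -0.2429     0.2429     0.2429     0.1619
  E          0.04229     0.2601      9.857      1.452
  solve Keq expr → x = 0.08097; check Q = 4.6950e+05
Then remove 0.008884 M of B.
Step 2:
                   B          X          M          C
  I          0.03341     0.2601      9.857      1.452
  C         0.007533  -0.007533  -0.007533  -0.005022
  E          0.04094     0.2526      9.849      1.447
  solve Keq expr → x = -0.002511; check Q = 4.6950e+05
Then change container volume by factor 0.5 (V_new/V_old).
Step 3:
                   B          X          M          C
  I          0.08189     0.5051       19.7      2.894
  C           0.1145    -0.1145    -0.1145   -0.07631
  E           0.1964     0.3906      19.58      2.818
  solve Keq expr → x = -0.03816; check Q = 4.6950e+05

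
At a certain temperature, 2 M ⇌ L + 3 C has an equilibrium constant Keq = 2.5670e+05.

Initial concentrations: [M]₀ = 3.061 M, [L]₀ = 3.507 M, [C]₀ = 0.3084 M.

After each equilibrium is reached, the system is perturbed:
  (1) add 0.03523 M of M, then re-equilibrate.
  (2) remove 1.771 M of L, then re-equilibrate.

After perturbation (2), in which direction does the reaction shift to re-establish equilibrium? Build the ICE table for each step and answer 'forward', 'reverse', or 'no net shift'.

Direction: forward

Q₀ = 0.01098 vs Keq = 2.5670e+05 ⇒ Q<K, forward
Step 1:
                  M         L         C
  I           3.061     3.507    0.3084
  C          -3.014     1.507     4.521
  E         0.04691     5.014      4.83
  solve Keq expr → x = 1.507; check Q = 2.5670e+05
Then add 0.03523 M of M.
Step 2:
                  M         L         C
  I         0.08214     5.014      4.83
  C        -0.03439    0.0172   0.05159
  E         0.04774     5.031     4.881
  solve Keq expr → x = 0.0172; check Q = 2.5670e+05
Then remove 1.771 M of L.
Step 3:
                  M         L         C
  I         0.04774      3.26     4.881
  C       -0.009122  0.004561   0.01368
  E         0.03862     3.265     4.895
  solve Keq expr → x = 0.004561; check Q = 2.5670e+05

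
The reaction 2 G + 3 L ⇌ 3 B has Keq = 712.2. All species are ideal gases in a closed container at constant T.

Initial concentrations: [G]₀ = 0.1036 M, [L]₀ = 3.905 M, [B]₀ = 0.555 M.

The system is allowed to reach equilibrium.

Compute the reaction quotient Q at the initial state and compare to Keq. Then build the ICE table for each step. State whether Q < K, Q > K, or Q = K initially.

Q₀ = 0.2675 vs Keq = 712.2 ⇒ Q<K, forward
Step 1:
                   G          L          B
  init        0.1036      3.905      0.555
  Δ          -0.1005    -0.1508     0.1508
  eq        0.003055      3.754     0.7058
  solve Keq expr → x = 0.05027; check Q = 712.2

Q₀ = 0.2675; Q < K (proceeds forward)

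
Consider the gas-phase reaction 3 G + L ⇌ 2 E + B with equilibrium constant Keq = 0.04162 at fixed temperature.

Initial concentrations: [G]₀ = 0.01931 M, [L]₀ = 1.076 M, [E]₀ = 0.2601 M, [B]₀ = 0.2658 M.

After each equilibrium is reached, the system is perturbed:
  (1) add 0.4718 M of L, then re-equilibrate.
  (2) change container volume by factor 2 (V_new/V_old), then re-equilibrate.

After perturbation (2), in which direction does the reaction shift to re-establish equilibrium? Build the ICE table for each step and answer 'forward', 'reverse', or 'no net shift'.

Q₀ = 2321 vs Keq = 0.04162 ⇒ Q>K, reverse
Step 1:
                  G         L         E         B
  Initial   0.01931     1.076    0.2601    0.2658
  Change     0.2686   0.08953   -0.1791  -0.08953
  Equil      0.2879     1.166   0.08104    0.1763
  solve Keq expr → x = -0.08953; check Q = 0.04162
Then add 0.4718 M of L.
Step 2:
                  G         L         E         B
  Initial    0.2879     1.637   0.08104    0.1763
  Change   -0.01196 -0.003988  0.007976  0.003988
  Equil      0.2759     1.633   0.08901    0.1803
  solve Keq expr → x = 0.003988; check Q = 0.04162
Then change container volume by factor 2 (V_new/V_old).
Step 3:
                  G         L         E         B
  Initial     0.138    0.8167   0.04451   0.09013
  Change    0.01194   0.00398  -0.00796  -0.00398
  Equil      0.1499    0.8207   0.03655   0.08615
  solve Keq expr → x = -0.00398; check Q = 0.04162

Direction: reverse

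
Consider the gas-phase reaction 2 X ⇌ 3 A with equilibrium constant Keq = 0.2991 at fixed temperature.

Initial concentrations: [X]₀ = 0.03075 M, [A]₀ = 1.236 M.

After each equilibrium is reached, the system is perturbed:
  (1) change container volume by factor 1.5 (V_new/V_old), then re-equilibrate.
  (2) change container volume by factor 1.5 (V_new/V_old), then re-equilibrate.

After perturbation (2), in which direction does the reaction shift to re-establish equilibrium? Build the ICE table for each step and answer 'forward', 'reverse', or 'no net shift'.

Direction: forward

Q₀ = 1997 vs Keq = 0.2991 ⇒ Q>K, reverse
Step 1:
                   X          A
  I          0.03075      1.236
  C           0.5233    -0.7849
  E            0.554     0.4511
  solve Keq expr → x = -0.2616; check Q = 0.2991
Then change container volume by factor 1.5 (V_new/V_old).
Step 2:
                   X          A
  I           0.3693     0.3007
  C         -0.02046    0.03069
  E           0.3489     0.3314
  solve Keq expr → x = 0.01023; check Q = 0.2991
Then change container volume by factor 1.5 (V_new/V_old).
Step 3:
                   X          A
  I           0.2326      0.221
  C         -0.01432    0.02148
  E           0.2183     0.2424
  solve Keq expr → x = 0.007161; check Q = 0.2991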